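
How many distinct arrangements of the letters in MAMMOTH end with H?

Fix H in the last position and arrange the remaining 6 letters.
Those 6 letters have M appearing 3 times, giving (6)!/(3!) = 120.

120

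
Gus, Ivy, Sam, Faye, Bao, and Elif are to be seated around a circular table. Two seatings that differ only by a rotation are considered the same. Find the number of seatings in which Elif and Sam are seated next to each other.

Glue Elif and Sam into a block (2 internal orders). Seating 5 units around a circle gives (4)! arrangements.
So 2 × (4)! = 2 × 24 = 48.

48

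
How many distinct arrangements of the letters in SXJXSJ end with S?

With the last slot taken by S, it remains to arrange the other 5 letters (XJXSJ).
Those 5 letters have J appearing twice and X appearing twice, giving (5)!/(2!·2!) = 30.

30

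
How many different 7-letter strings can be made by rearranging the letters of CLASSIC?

1260

The 7 letters of CLASSIC have repeats: C appearing twice and S appearing twice.
Dividing 7! = 5040 by 2!·2! = 4 for the repeated letters gives 1260.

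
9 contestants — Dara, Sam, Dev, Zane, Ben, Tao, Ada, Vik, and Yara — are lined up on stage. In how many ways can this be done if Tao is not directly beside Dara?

282240

Of the 9! = 362880 arrangements, those with Tao and Dara adjacent number 2 × 8! = 80640 (treat the pair as a block with 2 internal orders).
Complementary counting: 362880 − 80640 = 282240.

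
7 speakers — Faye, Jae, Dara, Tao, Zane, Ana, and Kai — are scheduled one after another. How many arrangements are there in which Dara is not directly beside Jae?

3600

There are 7! = 5040 arrangements in all. If Dara and Jae are adjacent, merging them into one block gives 2·(6)! = 1440 arrangements.
Complementary counting: 5040 − 1440 = 3600.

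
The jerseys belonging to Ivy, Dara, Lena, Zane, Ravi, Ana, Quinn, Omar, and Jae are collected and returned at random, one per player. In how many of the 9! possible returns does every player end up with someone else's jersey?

133496

Count assignments avoiding every fixed point. For any j of the 9 players fixed to their old jersey, the other 9−j can be arranged in (9−j)! ways.
By inclusion–exclusion this is Σ_{j=0}^{9} (−1)^j C(9,j)·(9−j)!.
Computing: 362880 − 362880 + 181440 − 60480 + 15120 − 3024 + 504 − 72 + 9 − 1 = 133496.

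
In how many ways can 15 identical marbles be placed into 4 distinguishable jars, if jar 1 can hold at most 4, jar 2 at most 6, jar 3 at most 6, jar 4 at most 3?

34

Ignoring the caps, the number of non-negative solutions to x_1+…+x_4 = 15 is C(18,3) = 816.
Subtract solutions that violate a single cap (substitute x_i' = x_i − (cap_i+1)): x_1 ≥ 5 gives C(13,3) = 286; x_2 ≥ 7 gives C(11,3) = 165; x_3 ≥ 7 gives C(11,3) = 165; x_4 ≥ 4 gives C(14,3) = 364. Together 980.
Add back pairs where two caps are both exceeded: 20 + 20 + 84 + 4 + 35 + 35 = 198.
By inclusion–exclusion the count is 816 − 980 + 198 = 34.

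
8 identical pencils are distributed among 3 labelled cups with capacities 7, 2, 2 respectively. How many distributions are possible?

Without the upper bounds there are C(10,2) = 45 ways to split 8 among 3 cups.
Subtract solutions that violate a single cap (substitute x_i' = x_i − (cap_i+1)): x_1 ≥ 8 gives C(2,2) = 1; x_2 ≥ 3 gives C(7,2) = 21; x_3 ≥ 3 gives C(7,2) = 21. Together 43.
Add back pairs where two caps are both exceeded: 0 + 0 + 6 = 6.
By inclusion–exclusion the count is 45 − 43 + 6 = 8.

8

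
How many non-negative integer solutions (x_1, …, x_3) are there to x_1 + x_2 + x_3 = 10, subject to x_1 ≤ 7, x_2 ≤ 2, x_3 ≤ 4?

Without the upper bounds there are C(12,2) = 66 ways to split 10 among 3 variables.
Subtract solutions that violate a single cap (substitute x_i' = x_i − (cap_i+1)): x_1 ≥ 8 gives C(4,2) = 6; x_2 ≥ 3 gives C(9,2) = 36; x_3 ≥ 5 gives C(7,2) = 21. Together 63.
Add back pairs where two caps are both exceeded: 0 + 0 + 6 = 6.
By inclusion–exclusion the count is 66 − 63 + 6 = 9.

9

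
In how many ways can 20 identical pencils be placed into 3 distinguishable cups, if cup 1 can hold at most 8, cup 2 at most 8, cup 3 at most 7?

10

By stars and bars, unrestricted non-negative solutions to x_1+…+x_3 = 20 number C(20+2,2) = 231.
Subtract solutions that violate a single cap (substitute x_i' = x_i − (cap_i+1)): x_1 ≥ 9 gives C(13,2) = 78; x_2 ≥ 9 gives C(13,2) = 78; x_3 ≥ 8 gives C(14,2) = 91. Together 247.
Add back pairs where two caps are both exceeded: 6 + 10 + 10 = 26.
By inclusion–exclusion the count is 231 − 247 + 26 = 10.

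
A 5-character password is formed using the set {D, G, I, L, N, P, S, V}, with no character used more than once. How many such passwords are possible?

With no repetition, fill the 5 characters in order: 8 choices, then 7, down to 4.
That product is 8 × 7 × 6 × 5 × 4 = 6720.

6720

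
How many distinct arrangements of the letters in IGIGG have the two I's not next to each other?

There are 5!/(3!·2!) = 10 arrangements of IGIGG in total.
Arrangements with the I's together: treat II as one letter, giving (4)!/(3!) = 4.
Subtracting, 10 − 4 = 6 arrangements keep the I's apart.

6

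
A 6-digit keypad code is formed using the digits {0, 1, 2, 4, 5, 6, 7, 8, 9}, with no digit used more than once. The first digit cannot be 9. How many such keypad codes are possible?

53760

The first digit has 9−1 = 8 choices (anything except 9).
The remaining 5 digits are filled from the other 8 symbols without repetition: 8 × 7 × 6 × 5 × 4 = 6720.
Total: 8 × 6720 = 53760.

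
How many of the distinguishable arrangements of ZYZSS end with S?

12

Fix S in the last position and arrange the remaining 4 letters.
Those 4 letters have Z appearing twice, giving (4)!/(2!) = 12.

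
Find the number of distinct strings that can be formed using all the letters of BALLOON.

BALLOON has 7 letters with L appearing twice and O appearing twice.
So there are 7! / (2!·2!) = 1260 distinguishable arrangements.

1260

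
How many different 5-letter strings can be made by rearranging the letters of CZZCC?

The 5 letters of CZZCC have repeats: C appearing 3 times and Z appearing twice.
Dividing 5! = 120 by 3!·2! = 12 for the repeated letters gives 10.

10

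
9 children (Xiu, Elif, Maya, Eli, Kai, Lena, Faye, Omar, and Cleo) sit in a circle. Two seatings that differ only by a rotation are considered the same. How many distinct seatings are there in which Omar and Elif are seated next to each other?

Treat {Omar, Elif} as one unit (2 internal orders) and seat the resulting 8 units around the table: (7)! circular arrangements.
So 2 × (7)! = 2 × 5040 = 10080.

10080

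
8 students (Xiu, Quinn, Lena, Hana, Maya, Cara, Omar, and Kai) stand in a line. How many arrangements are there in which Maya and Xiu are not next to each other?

30240

Of the 8! = 40320 arrangements, those with Maya and Xiu adjacent number 2 × 7! = 10080 (treat the pair as a block with 2 internal orders).
So 40320 − 10080 = 30240 arrangements keep them apart.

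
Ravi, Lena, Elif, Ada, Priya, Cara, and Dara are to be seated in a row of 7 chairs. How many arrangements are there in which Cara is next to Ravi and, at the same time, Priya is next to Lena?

480

Treat {Cara,Ravi} as one block (2 orders) and {Priya,Lena} as another (2 orders).
That leaves 5 units to arrange: 2 × 2 × 5! = 4 × 120 = 480.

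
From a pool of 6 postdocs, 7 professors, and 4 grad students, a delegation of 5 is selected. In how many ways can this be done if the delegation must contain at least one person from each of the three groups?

Total 5-person selections from all 17: C(17,5) = 6188.
Subtract selections that omit an entire group: no postdocs → C(11,5) = 462; no professors → C(10,5) = 252; no grad students → C(13,5) = 1287.
Add back selections omitting two groups (i.e. drawn from a single group): C(6,5) + C(7,5) + C(4,5) = 27.
By inclusion–exclusion: 6188 − 2001 + 27 = 4214.

4214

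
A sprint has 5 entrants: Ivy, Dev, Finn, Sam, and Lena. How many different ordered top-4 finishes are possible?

This is an ordered selection of 4 from 5: P(5,4).
That gives 5 × 4 × 3 × 2 = 120.

120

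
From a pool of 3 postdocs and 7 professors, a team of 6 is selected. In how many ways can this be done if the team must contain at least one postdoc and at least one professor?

With no constraint there are C(10,6) = 210 possible selections.
Subtract selections that omit an entire group: no postdocs → C(7,6) = 7; no professors → C(3,6) = 0.
Both groups omitted at once is impossible, so 210 − 7 = 203.

203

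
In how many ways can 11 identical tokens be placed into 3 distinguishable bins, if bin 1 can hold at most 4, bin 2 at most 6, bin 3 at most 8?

29

Ignoring the caps, the number of non-negative solutions to x_1+…+x_3 = 11 is C(13,2) = 78.
Subtract solutions that violate a single cap (substitute x_i' = x_i − (cap_i+1)): x_1 ≥ 5 gives C(8,2) = 28; x_2 ≥ 7 gives C(6,2) = 15; x_3 ≥ 9 gives C(4,2) = 6. Together 49.
No two caps can be exceeded simultaneously, so the pair terms are all 0.
By inclusion–exclusion the count is 78 − 49 + 0 = 29.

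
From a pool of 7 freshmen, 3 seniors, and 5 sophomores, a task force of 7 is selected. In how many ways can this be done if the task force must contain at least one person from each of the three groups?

Unrestricted: C(15,7) = 6435 ways to pick any 7 of the 15.
Subtract selections that omit an entire group: no freshmen → C(8,7) = 8; no seniors → C(12,7) = 792; no sophomores → C(10,7) = 120.
Add back selections omitting two groups (i.e. drawn from a single group): C(7,7) + C(3,7) + C(5,7) = 1.
By inclusion–exclusion: 6435 − 920 + 1 = 5516.

5516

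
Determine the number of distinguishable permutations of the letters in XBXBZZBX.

Letter multiplicities in XBXBZZBX: B×3, X×3, Z×2.
The number of distinct arrangements is 8!/(3!·3!·2!) = 40320/72 = 560.

560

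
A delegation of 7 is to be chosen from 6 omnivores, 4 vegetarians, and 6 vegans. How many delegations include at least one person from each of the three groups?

With no constraint there are C(16,7) = 11440 possible selections.
Subtract selections that omit an entire group: no omnivores → C(10,7) = 120; no vegetarians → C(12,7) = 792; no vegans → C(10,7) = 120.
Add back selections omitting two groups (i.e. drawn from a single group): C(6,7) + C(4,7) + C(6,7) = 0.
By inclusion–exclusion: 11440 − 1032 + 0 = 10408.

10408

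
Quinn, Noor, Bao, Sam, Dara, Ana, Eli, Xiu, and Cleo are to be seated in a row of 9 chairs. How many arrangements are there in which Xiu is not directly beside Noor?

282240

There are 9! = 362880 arrangements in all. If Xiu and Noor are adjacent, merging them into one block gives 2·(8)! = 80640 arrangements.
So 362880 − 80640 = 282240 arrangements keep them apart.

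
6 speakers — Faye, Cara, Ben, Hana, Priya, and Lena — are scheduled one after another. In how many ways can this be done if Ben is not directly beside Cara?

There are 6! = 720 arrangements in all. If Ben and Cara are adjacent, merging them into one block gives 2·(5)! = 240 arrangements.
Complementary counting: 720 − 240 = 480.

480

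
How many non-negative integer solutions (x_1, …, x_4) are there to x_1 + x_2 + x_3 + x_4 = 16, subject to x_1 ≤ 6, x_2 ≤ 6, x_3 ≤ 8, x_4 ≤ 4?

Ignoring the caps, the number of non-negative solutions to x_1+…+x_4 = 16 is C(19,3) = 969.
Subtract solutions that violate a single cap (substitute x_i' = x_i − (cap_i+1)): x_1 ≥ 7 gives C(12,3) = 220; x_2 ≥ 7 gives C(12,3) = 220; x_3 ≥ 9 gives C(10,3) = 120; x_4 ≥ 5 gives C(14,3) = 364. Together 924.
Add back pairs where two caps are both exceeded: 10 + 1 + 35 + 1 + 35 + 10 = 92.
By inclusion–exclusion the count is 969 − 924 + 92 = 137.

137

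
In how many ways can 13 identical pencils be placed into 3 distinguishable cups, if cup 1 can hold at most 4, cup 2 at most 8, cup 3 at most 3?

Without the upper bounds there are C(15,2) = 105 ways to split 13 among 3 cups.
Subtract solutions that violate a single cap (substitute x_i' = x_i − (cap_i+1)): x_1 ≥ 5 gives C(10,2) = 45; x_2 ≥ 9 gives C(6,2) = 15; x_3 ≥ 4 gives C(11,2) = 55. Together 115.
Add back pairs where two caps are both exceeded: 0 + 15 + 1 = 16.
By inclusion–exclusion the count is 105 − 115 + 16 = 6.

6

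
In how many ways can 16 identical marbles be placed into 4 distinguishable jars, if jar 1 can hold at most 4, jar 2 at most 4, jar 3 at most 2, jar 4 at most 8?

10

Ignoring the caps, the number of non-negative solutions to x_1+…+x_4 = 16 is C(19,3) = 969.
Subtract solutions that violate a single cap (substitute x_i' = x_i − (cap_i+1)): x_1 ≥ 5 gives C(14,3) = 364; x_2 ≥ 5 gives C(14,3) = 364; x_3 ≥ 3 gives C(16,3) = 560; x_4 ≥ 9 gives C(10,3) = 120. Together 1408.
Add back pairs where two caps are both exceeded: 84 + 165 + 10 + 165 + 10 + 35 = 469.
Subtract triples: 20 + 0 + 0 + 0 = 20.
By inclusion–exclusion the count is 969 − 1408 + 469 − 20 = 10.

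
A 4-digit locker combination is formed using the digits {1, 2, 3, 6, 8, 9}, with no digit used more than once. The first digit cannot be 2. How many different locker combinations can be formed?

300

The first digit has 6−1 = 5 choices (anything except 2).
The remaining 3 digits are filled from the other 5 symbols without repetition: 5 × 4 × 3 = 60.
Total: 5 × 60 = 300.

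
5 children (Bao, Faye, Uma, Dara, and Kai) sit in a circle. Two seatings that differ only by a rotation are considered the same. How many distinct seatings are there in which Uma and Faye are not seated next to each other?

Without the restriction there are (4)! = 24 seatings.
Seatings with Uma beside Faye: treat them as a block with 2 internal orders, giving 2 × (3)! = 12.
Subtracting, 24 − 12 = 12.

12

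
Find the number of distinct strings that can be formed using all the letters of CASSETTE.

The 8 letters of CASSETTE have repeats: E appearing twice, S appearing twice, and T appearing twice.
The number of distinct arrangements is 8!/(2!·2!·2!) = 40320/8 = 5040.

5040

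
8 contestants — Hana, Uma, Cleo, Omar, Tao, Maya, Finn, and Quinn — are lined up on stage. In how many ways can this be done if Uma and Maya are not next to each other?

There are 8! = 40320 arrangements in all. If Uma and Maya are adjacent, merging them into one block gives 2·(7)! = 10080 arrangements.
Complementary counting: 40320 − 10080 = 30240.

30240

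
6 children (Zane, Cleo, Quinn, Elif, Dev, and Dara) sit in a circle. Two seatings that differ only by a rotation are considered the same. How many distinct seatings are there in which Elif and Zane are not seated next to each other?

All circular seatings of 6 people number (5)! = 120.
Those with Elif next to Zane: fuse the pair into one unit and seat 5 units around a circle — 2·(4)! = 48.
Subtracting, 120 − 48 = 72.

72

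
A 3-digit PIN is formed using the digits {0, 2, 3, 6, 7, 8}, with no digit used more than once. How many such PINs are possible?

Choose and order 3 of the 6 symbols: the first digit has 6 options, the next 5, then 4.
6 × 5 × 4 = 120.

120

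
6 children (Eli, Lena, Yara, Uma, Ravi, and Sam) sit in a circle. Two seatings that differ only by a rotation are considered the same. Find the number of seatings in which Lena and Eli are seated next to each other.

48

Treat {Lena, Eli} as one unit (2 internal orders) and seat the resulting 5 units around the table: (4)! circular arrangements.
So 2 × (4)! = 2 × 24 = 48.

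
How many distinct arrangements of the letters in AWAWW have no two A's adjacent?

Total arrangements of AWAWW: 5!/(3!·2!) = 10.
Arrangements with the A's together: treat AA as one letter, giving (4)!/(3!) = 4.
Subtracting, 10 − 4 = 6 arrangements keep the A's apart.

6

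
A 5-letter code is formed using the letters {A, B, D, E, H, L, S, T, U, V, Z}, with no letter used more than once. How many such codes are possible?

55440

With no repetition, fill the 5 letters in order: 11 choices, then 10, down to 7.
That product is 11 × 10 × 9 × 8 × 7 = 55440.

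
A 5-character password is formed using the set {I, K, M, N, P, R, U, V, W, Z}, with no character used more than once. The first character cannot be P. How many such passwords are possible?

27216

The first character has 10−1 = 9 choices (anything except P).
The remaining 4 characters are filled from the other 9 symbols without repetition: 9 × 8 × 7 × 6 = 3024.
Total: 9 × 3024 = 27216.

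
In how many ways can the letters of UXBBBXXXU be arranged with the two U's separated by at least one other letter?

Total arrangements of UXBBBXXXU: 9!/(4!·3!·2!) = 1260.
If the two U's are adjacent, glue them into one block, leaving 8 items to arrange: (8)!/(4!·3!) = 280 ways.
Subtracting, 1260 − 280 = 980 arrangements keep the U's apart.

980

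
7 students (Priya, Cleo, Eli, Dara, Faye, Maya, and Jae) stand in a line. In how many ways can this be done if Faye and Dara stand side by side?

1440

Place the 5 others and the Faye-Dara pair as 6 objects in a line; the pair has 2 internal arrangements.
That gives 2 × 6! = 2 × 720 = 1440.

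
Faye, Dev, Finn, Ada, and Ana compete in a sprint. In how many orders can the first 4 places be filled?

120

This is an ordered selection of 4 from 5: P(5,4).
That gives 5 × 4 × 3 × 2 = 120.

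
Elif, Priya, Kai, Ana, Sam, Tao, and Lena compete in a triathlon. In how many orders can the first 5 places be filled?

2520

This is an ordered selection of 5 from 7: P(7,5).
That gives 7 × 6 × 5 × 4 × 3 = 2520.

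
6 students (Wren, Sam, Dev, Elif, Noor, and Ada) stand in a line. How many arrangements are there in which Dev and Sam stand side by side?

Treat {Dev, Sam} as a single unit. There are 5 units to order, and the pair itself can be ordered 2 ways.
That gives 2 × 5! = 2 × 120 = 240.

240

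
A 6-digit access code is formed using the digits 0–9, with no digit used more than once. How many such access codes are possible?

151200

Choose and order 6 of the 10 symbols: the first digit has 10 options, the next 9, and so on down to 5.
10 × 9 × 8 × 7 × 6 × 5 = 151200.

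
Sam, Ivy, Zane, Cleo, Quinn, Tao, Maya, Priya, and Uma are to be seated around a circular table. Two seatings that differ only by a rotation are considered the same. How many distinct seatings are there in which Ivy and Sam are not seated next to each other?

All circular seatings of 9 people number (8)! = 40320.
Seatings with Ivy beside Sam: treat them as a block with 2 internal orders, giving 2 × (7)! = 10080.
Subtracting, 40320 − 10080 = 30240.

30240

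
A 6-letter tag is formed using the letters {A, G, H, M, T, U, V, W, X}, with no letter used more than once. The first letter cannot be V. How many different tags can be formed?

53760

The first letter has 9−1 = 8 choices (anything except V).
The remaining 5 letters are filled from the other 8 symbols without repetition: 8 × 7 × 6 × 5 × 4 = 6720.
Total: 8 × 6720 = 53760.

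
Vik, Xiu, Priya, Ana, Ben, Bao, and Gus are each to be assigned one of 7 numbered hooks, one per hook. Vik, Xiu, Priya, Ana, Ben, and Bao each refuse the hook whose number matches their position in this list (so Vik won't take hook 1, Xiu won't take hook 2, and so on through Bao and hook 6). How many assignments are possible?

Let Aᵢ (for 1 ≤ i ≤ 6) be the placements that put person i in their forbidden hook. Any j of these fix j positions, leaving (7−j)! ways to fill the rest, and there are C(6,j) ways to pick which j.
By inclusion–exclusion, the number of valid placements is Σ_{j=0}^{6} (−1)^j C(6,j)·(7−j)!.
Computing: 5040 − 4320 + 1800 − 480 + 90 − 12 + 1 = 2119.

2119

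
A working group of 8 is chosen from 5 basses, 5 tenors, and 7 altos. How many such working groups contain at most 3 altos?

Split by how many altos are chosen (0 through 3).
Sum: C(7,0)·C(10,8) + C(7,1)·C(10,7) + C(7,2)·C(10,6) + C(7,3)·C(10,5) = 45 + 840 + 4410 + 8820 = 14115.

14115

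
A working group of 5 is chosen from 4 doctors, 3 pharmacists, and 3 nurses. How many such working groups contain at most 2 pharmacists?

Split by how many pharmacists are chosen (0 through 2).
Sum: C(3,0)·C(7,5) + C(3,1)·C(7,4) + C(3,2)·C(7,3) = 21 + 105 + 105 = 231.

231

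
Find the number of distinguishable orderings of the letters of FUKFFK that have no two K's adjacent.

40

Total arrangements of FUKFFK: 6!/(3!·2!) = 60.
Arrangements with the K's together: treat KK as one letter, giving (5)!/(3!) = 20.
Hence 60 − 20 = 40.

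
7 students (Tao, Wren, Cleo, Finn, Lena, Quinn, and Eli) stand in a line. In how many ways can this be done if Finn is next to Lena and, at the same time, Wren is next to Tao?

Treat {Finn,Lena} as one block (2 orders) and {Wren,Tao} as another (2 orders).
That leaves 5 units to arrange: 2 × 2 × 5! = 4 × 120 = 480.

480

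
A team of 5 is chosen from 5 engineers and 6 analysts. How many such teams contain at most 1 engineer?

Split by how many engineers are chosen (0 through 1).
Sum: C(5,0)·C(6,5) + C(5,1)·C(6,4) = 6 + 75 = 81.

81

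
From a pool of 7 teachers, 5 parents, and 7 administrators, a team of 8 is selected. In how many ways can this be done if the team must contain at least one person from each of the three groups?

Unrestricted: C(19,8) = 75582 ways to pick any 8 of the 19.
Subtract selections that omit an entire group: no teachers → C(12,8) = 495; no parents → C(14,8) = 3003; no administrators → C(12,8) = 495.
Add back selections omitting two groups (i.e. drawn from a single group): C(7,8) + C(5,8) + C(7,8) = 0.
By inclusion–exclusion: 75582 − 3993 + 0 = 71589.

71589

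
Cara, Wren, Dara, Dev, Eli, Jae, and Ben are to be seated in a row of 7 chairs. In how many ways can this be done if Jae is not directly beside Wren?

Of the 7! = 5040 arrangements, those with Jae and Wren adjacent number 2 × 6! = 1440 (treat the pair as a block with 2 internal orders).
Complementary counting: 5040 − 1440 = 3600.

3600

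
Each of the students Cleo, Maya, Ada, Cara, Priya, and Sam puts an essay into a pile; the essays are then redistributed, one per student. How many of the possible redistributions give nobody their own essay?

Let Aᵢ be the assignments in which student i gets their own essay. We want the size of the complement of A₁∪…∪A_6.
By inclusion–exclusion this is Σ_{j=0}^{6} (−1)^j C(6,j)·(6−j)!.
Computing: 720 − 720 + 360 − 120 + 30 − 6 + 1 = 265.

265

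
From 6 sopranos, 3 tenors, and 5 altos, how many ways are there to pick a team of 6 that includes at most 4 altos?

Split by how many altos are chosen (0 through 4).
Sum: C(5,0)·C(9,6) + C(5,1)·C(9,5) + C(5,2)·C(9,4) + C(5,3)·C(9,3) + C(5,4)·C(9,2) = 84 + 630 + 1260 + 840 + 180 = 2994.

2994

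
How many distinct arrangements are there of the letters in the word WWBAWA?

WWBAWA has 6 letters with A appearing twice and W appearing 3 times.
Dividing 6! = 720 by 3!·2! = 12 for the repeated letters gives 60.

60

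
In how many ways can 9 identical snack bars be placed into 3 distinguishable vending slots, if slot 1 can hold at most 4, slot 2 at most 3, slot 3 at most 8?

By stars and bars, unrestricted non-negative solutions to x_1+…+x_3 = 9 number C(9+2,2) = 55.
Subtract solutions that violate a single cap (substitute x_i' = x_i − (cap_i+1)): x_1 ≥ 5 gives C(6,2) = 15; x_2 ≥ 4 gives C(7,2) = 21; x_3 ≥ 9 gives C(2,2) = 1. Together 37.
Add back pairs where two caps are both exceeded: 1 + 0 + 0 = 1.
By inclusion–exclusion the count is 55 − 37 + 1 = 19.

19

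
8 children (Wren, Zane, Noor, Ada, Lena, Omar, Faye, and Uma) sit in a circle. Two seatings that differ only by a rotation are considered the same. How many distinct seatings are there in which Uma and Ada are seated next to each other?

Glue Uma and Ada into a block (2 internal orders). Seating 7 units around a circle gives (6)! arrangements.
So 2 × (6)! = 2 × 720 = 1440.

1440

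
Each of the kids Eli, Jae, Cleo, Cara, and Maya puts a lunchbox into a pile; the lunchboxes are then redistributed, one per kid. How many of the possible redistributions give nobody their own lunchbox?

44

Count assignments avoiding every fixed point. For any j of the 5 kids fixed to their own lunchbox, the other 5−j can be arranged in (5−j)! ways.
By inclusion–exclusion this is Σ_{j=0}^{5} (−1)^j C(5,j)·(5−j)!.
Computing: 120 − 120 + 60 − 20 + 5 − 1 = 44.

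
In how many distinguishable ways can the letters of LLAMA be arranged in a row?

30

The 5 letters of LLAMA have repeats: A appearing twice and L appearing twice.
Dividing 5! = 120 by 2!·2! = 4 for the repeated letters gives 30.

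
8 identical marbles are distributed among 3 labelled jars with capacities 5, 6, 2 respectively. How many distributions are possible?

15

Ignoring the caps, the number of non-negative solutions to x_1+…+x_3 = 8 is C(10,2) = 45.
Subtract solutions that violate a single cap (substitute x_i' = x_i − (cap_i+1)): x_1 ≥ 6 gives C(4,2) = 6; x_2 ≥ 7 gives C(3,2) = 3; x_3 ≥ 3 gives C(7,2) = 21. Together 30.
No two caps can be exceeded simultaneously, so the pair terms are all 0.
By inclusion–exclusion the count is 45 − 30 + 0 = 15.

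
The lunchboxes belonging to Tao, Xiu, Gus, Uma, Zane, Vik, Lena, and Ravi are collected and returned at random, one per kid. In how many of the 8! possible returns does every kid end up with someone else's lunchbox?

14833

This is the derangement count D_8: permutations of 8 items with no fixed point.
By inclusion–exclusion this is Σ_{j=0}^{8} (−1)^j C(8,j)·(8−j)!.
Computing: 40320 − 40320 + 20160 − 6720 + 1680 − 336 + 56 − 8 + 1 = 14833.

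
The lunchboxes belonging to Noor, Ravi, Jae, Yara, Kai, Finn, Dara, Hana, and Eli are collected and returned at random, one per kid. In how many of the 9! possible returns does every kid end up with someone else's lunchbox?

Count assignments avoiding every fixed point. For any j of the 9 kids fixed to their own lunchbox, the other 9−j can be arranged in (9−j)! ways.
By inclusion–exclusion this is Σ_{j=0}^{9} (−1)^j C(9,j)·(9−j)!.
Computing: 362880 − 362880 + 181440 − 60480 + 15120 − 3024 + 504 − 72 + 9 − 1 = 133496.

133496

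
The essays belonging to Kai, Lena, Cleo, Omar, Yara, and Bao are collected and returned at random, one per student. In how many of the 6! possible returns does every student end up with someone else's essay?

Count assignments avoiding every fixed point. For any j of the 6 students fixed to their own essay, the other 6−j can be arranged in (6−j)! ways.
By inclusion–exclusion this is Σ_{j=0}^{6} (−1)^j C(6,j)·(6−j)!.
Computing: 720 − 720 + 360 − 120 + 30 − 6 + 1 = 265.

265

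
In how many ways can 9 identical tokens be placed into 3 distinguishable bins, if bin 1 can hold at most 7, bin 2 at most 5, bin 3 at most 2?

15

By stars and bars, unrestricted non-negative solutions to x_1+…+x_3 = 9 number C(9+2,2) = 55.
Subtract solutions that violate a single cap (substitute x_i' = x_i − (cap_i+1)): x_1 ≥ 8 gives C(3,2) = 3; x_2 ≥ 6 gives C(5,2) = 10; x_3 ≥ 3 gives C(8,2) = 28. Together 41.
Add back pairs where two caps are both exceeded: 0 + 0 + 1 = 1.
By inclusion–exclusion the count is 55 − 41 + 1 = 15.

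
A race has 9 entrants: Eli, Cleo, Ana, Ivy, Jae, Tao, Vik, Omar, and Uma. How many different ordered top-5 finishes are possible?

15120

This is an ordered selection of 5 from 9: P(9,5).
That gives 9 × 8 × 7 × 6 × 5 = 15120.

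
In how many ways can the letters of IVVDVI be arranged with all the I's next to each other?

20

Treat the 2 copies of I as a single block. The multiset to arrange is then {II, D, V, V, V}, 5 items in all.
That gives (5)!/(3!) = 20 arrangements.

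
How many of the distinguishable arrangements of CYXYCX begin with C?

With the first slot taken by C, it remains to arrange the other 5 letters (YXYCX).
Those 5 letters have X appearing twice and Y appearing twice, giving (5)!/(2!·2!) = 30.

30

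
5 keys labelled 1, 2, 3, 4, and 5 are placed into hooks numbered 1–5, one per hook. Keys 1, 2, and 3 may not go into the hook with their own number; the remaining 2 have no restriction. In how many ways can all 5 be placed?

64

Let Aᵢ (for i ∈ {1, 2, 3}) be the placements that put key i in its forbidden hook. Any j of these fix j positions, leaving (5−j)! ways to fill the rest, and there are C(3,j) ways to pick which j.
By inclusion–exclusion, the number of valid placements is Σ_{j=0}^{3} (−1)^j C(3,j)·(5−j)!.
Computing: 120 − 72 + 18 − 2 = 64.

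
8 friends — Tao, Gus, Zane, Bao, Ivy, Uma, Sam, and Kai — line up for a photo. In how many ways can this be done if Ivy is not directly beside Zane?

Of the 8! = 40320 arrangements, those with Ivy and Zane adjacent number 2 × 7! = 10080 (treat the pair as a block with 2 internal orders).
Complementary counting: 40320 − 10080 = 30240.

30240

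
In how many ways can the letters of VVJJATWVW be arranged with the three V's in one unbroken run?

Treat the 3 copies of V as a single block. The multiset to arrange is then {VVV, A, J, J, T, W, W}, 7 items in all.
That gives (7)!/(2!·2!) = 1260 arrangements.

1260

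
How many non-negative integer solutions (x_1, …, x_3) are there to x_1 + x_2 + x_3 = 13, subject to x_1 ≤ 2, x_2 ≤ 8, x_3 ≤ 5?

By stars and bars, unrestricted non-negative solutions to x_1+…+x_3 = 13 number C(13+2,2) = 105.
Subtract solutions that violate a single cap (substitute x_i' = x_i − (cap_i+1)): x_1 ≥ 3 gives C(12,2) = 66; x_2 ≥ 9 gives C(6,2) = 15; x_3 ≥ 6 gives C(9,2) = 36. Together 117.
Add back pairs where two caps are both exceeded: 3 + 15 + 0 = 18.
By inclusion–exclusion the count is 105 − 117 + 18 = 6.

6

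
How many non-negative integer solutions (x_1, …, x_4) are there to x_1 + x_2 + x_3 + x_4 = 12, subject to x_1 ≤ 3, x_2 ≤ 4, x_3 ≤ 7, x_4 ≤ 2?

Ignoring the caps, the number of non-negative solutions to x_1+…+x_4 = 12 is C(15,3) = 455.
Subtract solutions that violate a single cap (substitute x_i' = x_i − (cap_i+1)): x_1 ≥ 4 gives C(11,3) = 165; x_2 ≥ 5 gives C(10,3) = 120; x_3 ≥ 8 gives C(7,3) = 35; x_4 ≥ 3 gives C(12,3) = 220. Together 540.
Add back pairs where two caps are both exceeded: 20 + 1 + 56 + 0 + 35 + 4 = 116.
Subtract triples: 0 + 1 + 0 + 0 = 1.
By inclusion–exclusion the count is 455 − 540 + 116 − 1 = 30.

30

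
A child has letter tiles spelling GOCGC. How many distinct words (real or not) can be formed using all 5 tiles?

Letter multiplicities in GOCGC: C×2, G×2, O×1.
Dividing 5! = 120 by 2!·2! = 4 for the repeated letters gives 30.

30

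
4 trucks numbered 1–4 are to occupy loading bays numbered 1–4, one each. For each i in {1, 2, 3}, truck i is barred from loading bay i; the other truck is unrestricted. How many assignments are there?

Let Aᵢ (for i ∈ {1, 2, 3}) be the placements that put truck i in its forbidden loading bay. Any j of these fix j positions, leaving (4−j)! ways to fill the rest, and there are C(3,j) ways to pick which j.
By inclusion–exclusion, the number of valid placements is Σ_{j=0}^{3} (−1)^j C(3,j)·(4−j)!.
Computing: 24 − 18 + 6 − 1 = 11.

11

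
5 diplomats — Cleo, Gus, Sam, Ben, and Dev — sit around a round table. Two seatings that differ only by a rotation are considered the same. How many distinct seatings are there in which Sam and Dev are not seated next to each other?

Without the restriction there are (4)! = 24 seatings.
Seatings with Sam beside Dev: treat them as a block with 2 internal orders, giving 2 × (3)! = 12.
Subtracting, 24 − 12 = 12.

12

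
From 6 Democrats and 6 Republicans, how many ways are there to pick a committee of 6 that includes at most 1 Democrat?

37

Split by how many Democrats are chosen (0 through 1).
Sum: C(6,0)·C(6,6) + C(6,1)·C(6,5) = 1 + 36 = 37.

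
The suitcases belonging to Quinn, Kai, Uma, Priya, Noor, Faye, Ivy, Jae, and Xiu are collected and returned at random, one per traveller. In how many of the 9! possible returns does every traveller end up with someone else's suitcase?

Count assignments avoiding every fixed point. For any j of the 9 travellers fixed to their own suitcase, the other 9−j can be arranged in (9−j)! ways.
By inclusion–exclusion this is Σ_{j=0}^{9} (−1)^j C(9,j)·(9−j)!.
Computing: 362880 − 362880 + 181440 − 60480 + 15120 − 3024 + 504 − 72 + 9 − 1 = 133496.

133496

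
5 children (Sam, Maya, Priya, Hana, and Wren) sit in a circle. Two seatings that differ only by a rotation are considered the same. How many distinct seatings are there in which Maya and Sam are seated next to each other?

12

Glue Maya and Sam into a block (2 internal orders). Seating 4 units around a circle gives (3)! arrangements.
So 2 × (3)! = 2 × 6 = 12.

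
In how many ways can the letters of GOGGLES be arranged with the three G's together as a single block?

120

Treat the 3 copies of G as a single block. The multiset to arrange is then {GGG, E, L, O, S}, 5 items in all.
All 5 items are distinct, so there are (5)! = 120 arrangements.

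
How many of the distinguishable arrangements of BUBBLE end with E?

20

Fix E in the last position and arrange the remaining 5 letters.
Those 5 letters have B appearing 3 times, giving (5)!/(3!) = 20.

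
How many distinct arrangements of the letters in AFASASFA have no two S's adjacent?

There are 8!/(4!·2!·2!) = 420 arrangements of AFASASFA in total.
Arrangements with the S's together: treat SS as one letter, giving (7)!/(4!·2!) = 105.
Hence 420 − 105 = 315.

315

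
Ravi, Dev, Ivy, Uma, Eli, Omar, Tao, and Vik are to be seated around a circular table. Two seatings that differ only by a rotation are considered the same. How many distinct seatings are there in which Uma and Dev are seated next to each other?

Treat {Uma, Dev} as one unit (2 internal orders) and seat the resulting 7 units around the table: (6)! circular arrangements.
So 2 × (6)! = 2 × 720 = 1440.

1440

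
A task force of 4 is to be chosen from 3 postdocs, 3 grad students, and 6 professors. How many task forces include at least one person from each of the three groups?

243

With no constraint there are C(12,4) = 495 possible selections.
Selections missing a whole group: no postdocs → C(9,4) = 126; no grad students → C(9,4) = 126; no professors → C(6,4) = 15.
Add back selections omitting two groups (i.e. drawn from a single group): C(3,4) + C(3,4) + C(6,4) = 15.
By inclusion–exclusion: 495 − 267 + 15 = 243.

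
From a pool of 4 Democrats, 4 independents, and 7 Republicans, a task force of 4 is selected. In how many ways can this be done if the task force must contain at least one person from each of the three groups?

672

Unrestricted: C(15,4) = 1365 ways to pick any 4 of the 15.
Selections missing a whole group: no Democrats → C(11,4) = 330; no independents → C(11,4) = 330; no Republicans → C(8,4) = 70.
Add back selections omitting two groups (i.e. drawn from a single group): C(4,4) + C(4,4) + C(7,4) = 37.
By inclusion–exclusion: 1365 − 730 + 37 = 672.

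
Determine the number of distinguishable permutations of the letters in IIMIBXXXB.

The 9 letters of IIMIBXXXB have repeats: B appearing twice, I appearing 3 times, and X appearing 3 times.
Dividing 9! = 362880 by 3!·3!·2! = 72 for the repeated letters gives 5040.

5040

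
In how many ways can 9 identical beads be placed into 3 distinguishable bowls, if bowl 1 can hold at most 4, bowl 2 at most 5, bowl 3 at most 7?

27

Ignoring the caps, the number of non-negative solutions to x_1+…+x_3 = 9 is C(11,2) = 55.
Subtract solutions that violate a single cap (substitute x_i' = x_i − (cap_i+1)): x_1 ≥ 5 gives C(6,2) = 15; x_2 ≥ 6 gives C(5,2) = 10; x_3 ≥ 8 gives C(3,2) = 3. Together 28.
No two caps can be exceeded simultaneously, so the pair terms are all 0.
By inclusion–exclusion the count is 55 − 28 + 0 = 27.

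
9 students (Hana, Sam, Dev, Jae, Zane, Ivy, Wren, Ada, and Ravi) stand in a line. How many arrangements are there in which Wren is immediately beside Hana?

Place the 7 others and the Wren-Hana pair as 8 objects in a line; the pair has 2 internal arrangements.
That gives 2 × 8! = 2 × 40320 = 80640.

80640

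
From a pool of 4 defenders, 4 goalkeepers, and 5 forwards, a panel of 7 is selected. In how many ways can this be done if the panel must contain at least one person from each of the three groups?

1636

With no constraint there are C(13,7) = 1716 possible selections.
Subtract selections that omit an entire group: no defenders → C(9,7) = 36; no goalkeepers → C(9,7) = 36; no forwards → C(8,7) = 8.
Add back selections omitting two groups (i.e. drawn from a single group): C(4,7) + C(4,7) + C(5,7) = 0.
By inclusion–exclusion: 1716 − 80 + 0 = 1636.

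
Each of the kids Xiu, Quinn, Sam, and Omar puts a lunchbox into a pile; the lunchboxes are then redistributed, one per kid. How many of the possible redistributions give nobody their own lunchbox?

9

This is the derangement count D_4: permutations of 4 items with no fixed point.
By inclusion–exclusion this is Σ_{j=0}^{4} (−1)^j C(4,j)·(4−j)!.
Computing: 24 − 24 + 12 − 4 + 1 = 9.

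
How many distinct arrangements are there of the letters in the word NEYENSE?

The 7 letters of NEYENSE have repeats: E appearing 3 times and N appearing twice.
Dividing 7! = 5040 by 3!·2! = 12 for the repeated letters gives 420.

420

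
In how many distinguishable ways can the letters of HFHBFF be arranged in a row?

60

Letter multiplicities in HFHBFF: B×1, F×3, H×2.
So there are 6! / (3!·2!) = 60 distinguishable arrangements.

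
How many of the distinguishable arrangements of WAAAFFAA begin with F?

42

With the first slot taken by F, it remains to arrange the other 7 letters (WAAAFAA).
Those 7 letters have A appearing 5 times, giving (7)!/(5!) = 42.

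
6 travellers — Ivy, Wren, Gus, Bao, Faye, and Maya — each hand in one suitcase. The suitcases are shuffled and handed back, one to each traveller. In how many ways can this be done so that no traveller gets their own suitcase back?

Count assignments avoiding every fixed point. For any j of the 6 travellers fixed to their own suitcase, the other 6−j can be arranged in (6−j)! ways.
By inclusion–exclusion this is Σ_{j=0}^{6} (−1)^j C(6,j)·(6−j)!.
Computing: 720 − 720 + 360 − 120 + 30 − 6 + 1 = 265.

265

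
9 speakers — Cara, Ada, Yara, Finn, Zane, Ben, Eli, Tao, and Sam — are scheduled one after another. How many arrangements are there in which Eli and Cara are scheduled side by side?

Treat {Eli, Cara} as a single unit. There are 8 units to order, and the pair itself can be ordered 2 ways.
So the count is 2·(8)! = 80640.

80640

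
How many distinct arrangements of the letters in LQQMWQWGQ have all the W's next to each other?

Treat the 2 copies of W as a single block. The multiset to arrange is then {WW, G, L, M, Q, Q, Q, Q}, 8 items in all.
That gives (8)!/(4!) = 1680 arrangements.

1680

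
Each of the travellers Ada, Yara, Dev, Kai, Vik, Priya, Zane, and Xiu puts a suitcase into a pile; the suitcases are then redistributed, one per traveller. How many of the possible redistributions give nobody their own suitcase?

14833

This is the derangement count D_8: permutations of 8 items with no fixed point.
By inclusion–exclusion this is Σ_{j=0}^{8} (−1)^j C(8,j)·(8−j)!.
Computing: 40320 − 40320 + 20160 − 6720 + 1680 − 336 + 56 − 8 + 1 = 14833.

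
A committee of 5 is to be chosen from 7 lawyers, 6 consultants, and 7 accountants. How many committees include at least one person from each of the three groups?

With no constraint there are C(20,5) = 15504 possible selections.
Selections missing a whole group: no lawyers → C(13,5) = 1287; no consultants → C(14,5) = 2002; no accountants → C(13,5) = 1287.
Add back selections omitting two groups (i.e. drawn from a single group): C(7,5) + C(6,5) + C(7,5) = 48.
By inclusion–exclusion: 15504 − 4576 + 48 = 10976.

10976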